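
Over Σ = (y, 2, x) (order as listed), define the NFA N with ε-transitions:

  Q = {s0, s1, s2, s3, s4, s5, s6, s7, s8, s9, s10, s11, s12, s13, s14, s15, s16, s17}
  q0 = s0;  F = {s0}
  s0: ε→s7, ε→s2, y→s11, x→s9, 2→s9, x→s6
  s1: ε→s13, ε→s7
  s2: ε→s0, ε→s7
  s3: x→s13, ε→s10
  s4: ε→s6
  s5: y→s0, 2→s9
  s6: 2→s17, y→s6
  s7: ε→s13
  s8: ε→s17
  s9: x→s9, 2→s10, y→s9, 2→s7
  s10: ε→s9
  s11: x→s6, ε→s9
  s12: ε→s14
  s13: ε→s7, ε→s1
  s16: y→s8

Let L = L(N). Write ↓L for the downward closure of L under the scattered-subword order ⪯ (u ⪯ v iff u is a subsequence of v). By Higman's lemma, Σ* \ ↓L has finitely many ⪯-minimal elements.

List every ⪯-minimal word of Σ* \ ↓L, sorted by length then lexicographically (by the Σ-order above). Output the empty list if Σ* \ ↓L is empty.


|Q|=18, |F|=1, |δ|=30 (15 ε).
min D↑ (2 st, q0=0, F={1}): 0:y→1,2→1,x→1 1:y→1,2→1,x→1 (ε-aug+det+¬).
'y': |S_i|=[10, 8] end={s1,s10,s11,s13,s17,s6,s7,s9} rej; 1/1 deletions ∈↓L.
'2': run [10, 6] end={s1,s10,s13,s17,s7,s9} — reject; 1/1 del acc.
'x': N↓-sim [10, 7] end={s1,s10,s13,s17,s6,s7,s9} — reject; 1/1 del acc.
3 words, ⪯-incomp.

Antichain: [y, 2, x].


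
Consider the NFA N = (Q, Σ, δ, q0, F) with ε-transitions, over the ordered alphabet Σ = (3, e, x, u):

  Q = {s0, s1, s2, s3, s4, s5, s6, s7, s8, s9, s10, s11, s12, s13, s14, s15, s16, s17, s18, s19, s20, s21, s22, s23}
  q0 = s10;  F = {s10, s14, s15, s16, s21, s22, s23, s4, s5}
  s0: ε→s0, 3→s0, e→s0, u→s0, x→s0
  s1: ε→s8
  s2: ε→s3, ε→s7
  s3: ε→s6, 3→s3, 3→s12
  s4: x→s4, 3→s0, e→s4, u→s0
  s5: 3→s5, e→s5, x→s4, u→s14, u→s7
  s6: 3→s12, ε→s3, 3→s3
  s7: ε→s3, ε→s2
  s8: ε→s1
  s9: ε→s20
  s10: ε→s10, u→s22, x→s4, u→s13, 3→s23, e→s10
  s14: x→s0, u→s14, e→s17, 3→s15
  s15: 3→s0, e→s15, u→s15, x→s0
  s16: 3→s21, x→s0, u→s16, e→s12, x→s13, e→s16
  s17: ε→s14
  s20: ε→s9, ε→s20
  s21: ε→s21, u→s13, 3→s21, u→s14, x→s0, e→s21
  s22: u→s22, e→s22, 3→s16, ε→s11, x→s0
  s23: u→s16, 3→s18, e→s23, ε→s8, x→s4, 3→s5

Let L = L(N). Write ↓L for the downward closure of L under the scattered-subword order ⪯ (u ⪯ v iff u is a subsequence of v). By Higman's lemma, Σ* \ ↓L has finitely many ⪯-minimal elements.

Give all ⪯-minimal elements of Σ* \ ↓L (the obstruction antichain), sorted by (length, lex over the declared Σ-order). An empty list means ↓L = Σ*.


Antichain: [x3, xu, ux, 33u33].

|Q|=24, |F|=9, |δ|=67 (17 ε).
min D↑ (10 st, q0=0, F={6}): 0:3→1,e→0,x→2,u→3 1:3→4,e→1,x→2,u→5 2:3→6,e→2,x→2,u→6 3:3→5,e→3,x→6,u→3 4:3→4,e→4,x→2,u→7 5:3→8,e→5,x→6,u→5 6:3→6,e→6,x→6,u→6 7:3→9,e→7,x→6,u→7 8:3→8,e→8,x→6,u→7 9:3→6,e→9,x→6,u→9.
'x3': N↓-sim [21, 3, 1] end={s0} ∉↓L; 2/2 deletions ∈↓L.
'xu': run [21, 3, 1] end={s0} rej; 2/2 deletions ∈↓L.
'ux': run [21, 14, 2] end={s0,s13} — reject; 2/2 single-dels accept.
'33u33': run [21, 18, 14, 10, 5, 4] end={s0,s12,s3,s6} rej; 5/5 del acc.
4 words, ⪯-incomp.


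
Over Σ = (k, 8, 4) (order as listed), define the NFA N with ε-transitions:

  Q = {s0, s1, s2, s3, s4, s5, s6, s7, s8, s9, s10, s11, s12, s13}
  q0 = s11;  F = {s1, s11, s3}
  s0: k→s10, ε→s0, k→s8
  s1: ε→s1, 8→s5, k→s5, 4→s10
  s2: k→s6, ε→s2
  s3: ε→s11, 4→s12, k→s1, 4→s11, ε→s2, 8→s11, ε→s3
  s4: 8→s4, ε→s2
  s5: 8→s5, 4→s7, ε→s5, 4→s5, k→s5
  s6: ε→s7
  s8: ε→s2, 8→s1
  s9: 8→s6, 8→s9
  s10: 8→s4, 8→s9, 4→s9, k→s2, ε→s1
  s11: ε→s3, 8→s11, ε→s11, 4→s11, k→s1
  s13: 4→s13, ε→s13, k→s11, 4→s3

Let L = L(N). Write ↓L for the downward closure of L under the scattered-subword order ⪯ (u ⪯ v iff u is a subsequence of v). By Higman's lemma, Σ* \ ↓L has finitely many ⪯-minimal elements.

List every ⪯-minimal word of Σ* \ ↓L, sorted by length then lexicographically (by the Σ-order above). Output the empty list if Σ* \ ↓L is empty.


|Q|=14, |F|=3, |δ|=42 (14 ε).
min D↑ (3 st, q0=0, F={2}): 0:k→1,8→0,4→0 1:k→2,8→2,4→1 2:k→2,8→2,4→2 (ε-aug+det+¬).
'kk': |S_i|=[11, 8, 4] end={s2,s5,s6,s7} rej; 2/2 single-dels accept.
'k8': run [11, 8, 6] end={s2,s4,s5,s6,s7,s9} rej; 2/2 single-dels accept.
2 words, ⪯-incomp.

Antichain: [kk, k8].


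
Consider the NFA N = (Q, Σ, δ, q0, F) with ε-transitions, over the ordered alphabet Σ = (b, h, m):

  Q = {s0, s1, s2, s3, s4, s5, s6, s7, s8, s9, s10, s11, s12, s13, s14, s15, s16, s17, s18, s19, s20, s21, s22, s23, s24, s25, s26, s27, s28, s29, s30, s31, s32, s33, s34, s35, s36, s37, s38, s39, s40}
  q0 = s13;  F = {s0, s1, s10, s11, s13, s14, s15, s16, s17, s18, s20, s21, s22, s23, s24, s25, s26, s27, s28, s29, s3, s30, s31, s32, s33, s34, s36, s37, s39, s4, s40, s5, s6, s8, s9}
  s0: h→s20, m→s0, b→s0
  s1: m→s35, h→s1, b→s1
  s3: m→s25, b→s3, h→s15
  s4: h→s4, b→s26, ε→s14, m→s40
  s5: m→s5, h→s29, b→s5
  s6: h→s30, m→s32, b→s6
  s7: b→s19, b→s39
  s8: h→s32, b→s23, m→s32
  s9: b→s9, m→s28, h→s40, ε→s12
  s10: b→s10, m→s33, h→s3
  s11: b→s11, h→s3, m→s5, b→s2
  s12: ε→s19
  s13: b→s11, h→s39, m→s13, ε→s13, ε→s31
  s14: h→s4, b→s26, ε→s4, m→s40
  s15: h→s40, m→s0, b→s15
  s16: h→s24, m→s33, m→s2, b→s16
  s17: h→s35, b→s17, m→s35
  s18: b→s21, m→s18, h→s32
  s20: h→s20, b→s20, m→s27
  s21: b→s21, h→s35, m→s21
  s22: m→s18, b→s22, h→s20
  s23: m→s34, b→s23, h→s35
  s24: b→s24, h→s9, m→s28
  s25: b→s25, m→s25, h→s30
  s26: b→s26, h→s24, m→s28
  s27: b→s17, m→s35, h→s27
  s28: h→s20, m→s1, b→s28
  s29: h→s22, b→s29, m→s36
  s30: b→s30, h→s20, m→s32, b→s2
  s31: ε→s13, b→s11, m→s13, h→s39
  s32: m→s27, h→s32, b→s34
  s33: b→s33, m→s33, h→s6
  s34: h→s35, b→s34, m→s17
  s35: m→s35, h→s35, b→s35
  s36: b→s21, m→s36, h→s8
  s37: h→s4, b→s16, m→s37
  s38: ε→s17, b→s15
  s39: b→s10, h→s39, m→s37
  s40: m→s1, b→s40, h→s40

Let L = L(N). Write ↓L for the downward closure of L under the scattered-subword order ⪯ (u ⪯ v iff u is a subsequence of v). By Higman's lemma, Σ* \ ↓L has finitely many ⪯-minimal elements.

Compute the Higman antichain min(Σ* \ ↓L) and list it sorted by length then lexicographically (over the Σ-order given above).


|Q|=41, |F|=35, |δ|=122 (8 ε).
min D↑ (34 st, q0=0, F={29}): 0:b→1,h→2,m→0 1:b→1,h→3,m→4 2:b→5,h→2,m→6 3:b→3,h→7,m→8 4:b→4,h→9,m→4 5:b→5,h→3,m→10 6:b→11,h→12,m→6 7:b→7,h→13,m→14 8:b→8,h→15,m→8 9:b→9,h→16,m→17 10:b→10,h→18,m→10 11:b→11,h→19,m→10 12:b→20,h→12,m→13 13:b→13,h→13,m→21 14:b→14,h→22,m→14 15:b→15,h→22,m→23 16:b→16,h→22,m→24 17:b→25,h→26,m→17 18:b→18,h→15,m→23 19:b→19,h→27,m→28 20:b→20,h→19,m→28 21:b→21,h→21,m→29 22:b→22,h→22,m→30 23:b→31,h→23,m→30 24:b→25,h→23,m→24 25:b→25,h→29,m→25 26:b→32,h→23,m→23 27:b→27,h→13,m→28 28:b→28,h→22,m→21 29:b→29,h→29,m→29 30:b→33,h→30,m→29 31:b→31,h→29,m→33 32:b→32,h→29,m→31 33:b→33,h→29,m→29 (ε-aug+det+¬).
'bhhhmm': run [39, 33, 27, 21, 8, 4, 1] end={s35} ∉↓L; 6/6 single-dels accept.
'bmhmbh': run [39, 33, 22, 17, 10, 5, 1] end={s35} ∉↓L; 6/6 del acc.
'hmhmmm': |S_i|=[39, 35, 29, 21, 9, 4, 1] end={s35} ∉↓L; 6/6 del acc.
3 minimals (antichain).

A = [bhhhmm, bmhmbh, hmhmmm].


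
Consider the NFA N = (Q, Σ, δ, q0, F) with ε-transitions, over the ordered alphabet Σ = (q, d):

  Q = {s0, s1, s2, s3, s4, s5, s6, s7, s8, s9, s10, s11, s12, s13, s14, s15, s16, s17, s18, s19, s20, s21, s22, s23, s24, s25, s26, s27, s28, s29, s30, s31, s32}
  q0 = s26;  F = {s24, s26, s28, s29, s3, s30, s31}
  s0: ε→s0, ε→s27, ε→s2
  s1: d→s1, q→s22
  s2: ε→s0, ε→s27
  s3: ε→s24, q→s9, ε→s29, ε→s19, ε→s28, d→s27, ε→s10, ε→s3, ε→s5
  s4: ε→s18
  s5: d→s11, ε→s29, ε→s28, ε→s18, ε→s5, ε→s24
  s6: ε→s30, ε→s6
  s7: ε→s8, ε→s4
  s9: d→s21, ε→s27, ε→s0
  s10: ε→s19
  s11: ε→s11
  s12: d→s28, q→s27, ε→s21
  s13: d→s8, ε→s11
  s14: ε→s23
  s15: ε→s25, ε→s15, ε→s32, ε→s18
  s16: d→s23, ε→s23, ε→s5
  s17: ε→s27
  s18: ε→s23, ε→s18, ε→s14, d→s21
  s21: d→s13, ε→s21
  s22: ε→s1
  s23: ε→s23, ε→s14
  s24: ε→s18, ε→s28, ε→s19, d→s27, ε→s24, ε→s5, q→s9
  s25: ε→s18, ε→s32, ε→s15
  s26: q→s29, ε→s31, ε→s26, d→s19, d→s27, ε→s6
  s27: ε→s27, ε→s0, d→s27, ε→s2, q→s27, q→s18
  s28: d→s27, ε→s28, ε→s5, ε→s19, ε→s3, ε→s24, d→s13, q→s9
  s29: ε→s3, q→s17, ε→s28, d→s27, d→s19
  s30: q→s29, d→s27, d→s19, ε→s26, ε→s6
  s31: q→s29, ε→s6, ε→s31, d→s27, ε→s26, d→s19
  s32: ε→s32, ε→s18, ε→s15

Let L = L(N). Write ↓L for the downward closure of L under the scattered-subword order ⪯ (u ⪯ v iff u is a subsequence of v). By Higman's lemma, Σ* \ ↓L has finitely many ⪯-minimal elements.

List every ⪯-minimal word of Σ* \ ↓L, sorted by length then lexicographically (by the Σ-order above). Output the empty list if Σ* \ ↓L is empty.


|Q|=33, |F|=7, |δ|=104 (72 ε).
min D↑ (3 st, q0=0, F={2}): 0:q→1,d→2 1:q→2,d→2 2:q→2,d→2.
'd': run [23, 11] end={s0,s11,s13,s14,s18,s19,s2,s21,s23,s27,s8} — reject; 1/1 single-dels accept.
'qq': |S_i|=[23, 19, 12] end={s0,s11,s13,s14,s17,s18,s2,s21,s23,s27,s8,s9} — reject; 2/2 deletions ∈↓L.
2 minimals (antichain).

Antichain: [d, qq].


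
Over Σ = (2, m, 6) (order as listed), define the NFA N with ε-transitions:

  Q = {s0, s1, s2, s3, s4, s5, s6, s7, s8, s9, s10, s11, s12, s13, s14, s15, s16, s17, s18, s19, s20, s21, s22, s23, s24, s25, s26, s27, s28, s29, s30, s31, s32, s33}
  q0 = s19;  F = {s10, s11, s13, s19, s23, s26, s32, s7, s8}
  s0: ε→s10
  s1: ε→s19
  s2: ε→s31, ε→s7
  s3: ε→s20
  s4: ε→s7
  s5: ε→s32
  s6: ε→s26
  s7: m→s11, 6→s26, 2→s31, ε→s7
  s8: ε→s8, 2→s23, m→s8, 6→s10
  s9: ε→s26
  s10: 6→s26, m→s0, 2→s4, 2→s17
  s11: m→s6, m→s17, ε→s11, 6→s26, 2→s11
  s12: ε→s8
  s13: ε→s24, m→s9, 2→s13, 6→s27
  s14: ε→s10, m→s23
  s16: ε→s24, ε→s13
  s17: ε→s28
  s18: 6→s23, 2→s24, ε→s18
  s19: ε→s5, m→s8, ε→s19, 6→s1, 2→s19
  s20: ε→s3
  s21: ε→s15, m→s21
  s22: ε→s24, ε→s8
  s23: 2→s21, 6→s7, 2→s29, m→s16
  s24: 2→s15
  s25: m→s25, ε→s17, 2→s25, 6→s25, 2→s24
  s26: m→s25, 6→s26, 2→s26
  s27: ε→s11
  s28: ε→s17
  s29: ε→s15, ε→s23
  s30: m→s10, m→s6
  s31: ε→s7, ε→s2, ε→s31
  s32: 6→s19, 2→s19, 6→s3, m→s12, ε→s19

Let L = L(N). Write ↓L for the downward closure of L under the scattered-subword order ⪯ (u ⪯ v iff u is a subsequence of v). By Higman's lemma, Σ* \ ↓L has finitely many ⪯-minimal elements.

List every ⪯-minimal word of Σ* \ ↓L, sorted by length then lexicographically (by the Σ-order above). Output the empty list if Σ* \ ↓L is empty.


|Q|=34, |F|=9, |δ|=76 (34 ε).
min D↑ (9 st, q0=0, F={8}): 0:2→0,m→1,6→0 1:2→2,m→1,6→3 2:2→2,m→4,6→5 3:2→5,m→3,6→6 4:2→4,m→6,6→7 5:2→5,m→7,6→6 6:2→6,m→8,6→6 7:2→7,m→6,6→6 8:2→8,m→8,6→8 [Hopcroft].
'm66m': run [29, 23, 15, 6, 5] end={s15,s17,s24,s25,s28} — reject; 4/4 del acc.
'm2mmm': N↓-sim [29, 23, 19, 13, 9, 6] end={s15,s17,s21,s24,s25,s28} — reject; 5/5 deletions ∈↓L.
2 words, ⪯-incomp.

min(Σ*\↓L) = [m66m, m2mmm].


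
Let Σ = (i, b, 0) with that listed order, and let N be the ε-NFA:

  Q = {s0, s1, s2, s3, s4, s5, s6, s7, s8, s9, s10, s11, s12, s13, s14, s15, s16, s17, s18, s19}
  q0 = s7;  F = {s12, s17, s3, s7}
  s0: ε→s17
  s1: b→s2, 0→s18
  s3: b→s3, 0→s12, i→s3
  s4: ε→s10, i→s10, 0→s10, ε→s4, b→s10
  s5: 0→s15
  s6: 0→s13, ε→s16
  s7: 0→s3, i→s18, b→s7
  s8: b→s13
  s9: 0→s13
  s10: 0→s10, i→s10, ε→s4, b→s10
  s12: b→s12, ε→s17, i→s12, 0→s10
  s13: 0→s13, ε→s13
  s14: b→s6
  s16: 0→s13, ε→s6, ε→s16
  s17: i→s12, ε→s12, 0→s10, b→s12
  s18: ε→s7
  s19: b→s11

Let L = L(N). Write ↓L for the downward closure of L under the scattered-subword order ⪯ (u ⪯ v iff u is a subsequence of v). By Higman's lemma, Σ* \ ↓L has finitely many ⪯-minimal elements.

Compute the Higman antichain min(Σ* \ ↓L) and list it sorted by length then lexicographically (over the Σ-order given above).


|Q|=20, |F|=4, |δ|=39 (11 ε).
min D↑ (4 st, q0=0, F={3}): 0:i→0,b→0,0→1 1:i→1,b→1,0→2 2:i→2,b→2,0→3 3:i→3,b→3,0→3 [Hopcroft].
'000': N↓-sim [7, 5, 4, 2] end={s10,s4} rej; 3/3 del acc.
1 minimals (antichain).

min(Σ*\↓L) = [000].


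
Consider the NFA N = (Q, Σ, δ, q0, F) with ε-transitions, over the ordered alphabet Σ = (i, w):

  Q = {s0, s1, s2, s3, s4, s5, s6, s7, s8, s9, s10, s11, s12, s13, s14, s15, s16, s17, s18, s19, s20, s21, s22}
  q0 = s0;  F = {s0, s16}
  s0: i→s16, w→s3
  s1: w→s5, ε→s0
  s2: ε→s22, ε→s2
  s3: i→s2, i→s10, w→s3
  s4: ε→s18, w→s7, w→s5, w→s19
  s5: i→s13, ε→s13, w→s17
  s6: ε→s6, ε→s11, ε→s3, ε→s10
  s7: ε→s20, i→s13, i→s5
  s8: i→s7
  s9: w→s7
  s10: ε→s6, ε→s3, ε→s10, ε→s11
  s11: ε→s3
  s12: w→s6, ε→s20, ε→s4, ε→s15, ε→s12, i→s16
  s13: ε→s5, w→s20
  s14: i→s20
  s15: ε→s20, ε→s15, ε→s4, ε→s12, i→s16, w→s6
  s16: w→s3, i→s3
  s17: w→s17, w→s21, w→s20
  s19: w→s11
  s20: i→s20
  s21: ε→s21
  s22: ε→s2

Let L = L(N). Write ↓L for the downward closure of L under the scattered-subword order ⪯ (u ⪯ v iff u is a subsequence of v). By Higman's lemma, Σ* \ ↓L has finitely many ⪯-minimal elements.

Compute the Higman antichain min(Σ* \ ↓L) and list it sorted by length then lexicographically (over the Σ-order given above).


min(Σ*\↓L) = [w, ii].

|Q|=23, |F|=2, |δ|=54 (26 ε).
min D↑ (3 st, q0=0, F={2}): 0:i→1,w→2 1:i→2,w→2 2:i→2,w→2 (ε-aug+det+¬).
'w': N↓-sim [8, 6] end={s10,s11,s2,s22,s3,s6} rej; 1/1 deletions ∈↓L.
'ii': |S_i|=[8, 7, 6] end={s10,s11,s2,s22,s3,s6} ∉↓L; 2/2 deletions ∈↓L.
2 words, ⪯-incomp.


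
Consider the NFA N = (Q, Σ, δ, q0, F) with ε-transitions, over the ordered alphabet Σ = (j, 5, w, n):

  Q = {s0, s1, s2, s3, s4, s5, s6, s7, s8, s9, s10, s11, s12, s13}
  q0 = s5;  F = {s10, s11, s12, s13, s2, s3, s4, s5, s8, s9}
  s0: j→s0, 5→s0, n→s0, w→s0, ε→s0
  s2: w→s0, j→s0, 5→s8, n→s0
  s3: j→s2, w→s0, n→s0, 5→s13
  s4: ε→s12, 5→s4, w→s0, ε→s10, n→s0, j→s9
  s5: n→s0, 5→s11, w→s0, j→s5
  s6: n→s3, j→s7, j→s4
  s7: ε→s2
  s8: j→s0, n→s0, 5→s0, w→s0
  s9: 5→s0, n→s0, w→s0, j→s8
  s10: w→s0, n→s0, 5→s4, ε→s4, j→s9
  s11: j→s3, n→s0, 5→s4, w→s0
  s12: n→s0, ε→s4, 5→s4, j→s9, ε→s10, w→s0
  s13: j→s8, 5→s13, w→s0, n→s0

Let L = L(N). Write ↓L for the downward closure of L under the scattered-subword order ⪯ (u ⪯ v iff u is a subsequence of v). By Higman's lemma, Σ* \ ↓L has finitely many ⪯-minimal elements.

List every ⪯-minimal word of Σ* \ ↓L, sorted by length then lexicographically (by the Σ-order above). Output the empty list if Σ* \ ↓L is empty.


|Q|=14, |F|=10, |δ|=54 (7 ε).
min D↑ (9 st, q0=0, F={2}): 0:j→0,5→1,w→2,n→2 1:j→3,5→4,w→2,n→2 2:j→2,5→2,w→2,n→2 3:j→5,5→6,w→2,n→2 4:j→7,5→4,w→2,n→2 5:j→2,5→8,w→2,n→2 6:j→8,5→6,w→2,n→2 7:j→8,5→2,w→2,n→2 8:j→2,5→2,w→2,n→2 [Hopcroft].
'w': run [11, 1] end={s0} rej; 1/1 deletions ∈↓L.
'n': run [11, 1] end={s0} ∉↓L; 1/1 deletions ∈↓L.
'5jjj': run [11, 10, 6, 3, 1] end={s0} — reject; 4/4 deletions ∈↓L.
'55j5': run [11, 10, 7, 3, 1] end={s0} ∉↓L; 4/4 single-dels accept.
'5jj55': run [11, 10, 6, 3, 2, 1] end={s0} ∉↓L; 5/5 del acc.
5 obstructions.

A = [w, n, 5jjj, 55j5, 5jj55].


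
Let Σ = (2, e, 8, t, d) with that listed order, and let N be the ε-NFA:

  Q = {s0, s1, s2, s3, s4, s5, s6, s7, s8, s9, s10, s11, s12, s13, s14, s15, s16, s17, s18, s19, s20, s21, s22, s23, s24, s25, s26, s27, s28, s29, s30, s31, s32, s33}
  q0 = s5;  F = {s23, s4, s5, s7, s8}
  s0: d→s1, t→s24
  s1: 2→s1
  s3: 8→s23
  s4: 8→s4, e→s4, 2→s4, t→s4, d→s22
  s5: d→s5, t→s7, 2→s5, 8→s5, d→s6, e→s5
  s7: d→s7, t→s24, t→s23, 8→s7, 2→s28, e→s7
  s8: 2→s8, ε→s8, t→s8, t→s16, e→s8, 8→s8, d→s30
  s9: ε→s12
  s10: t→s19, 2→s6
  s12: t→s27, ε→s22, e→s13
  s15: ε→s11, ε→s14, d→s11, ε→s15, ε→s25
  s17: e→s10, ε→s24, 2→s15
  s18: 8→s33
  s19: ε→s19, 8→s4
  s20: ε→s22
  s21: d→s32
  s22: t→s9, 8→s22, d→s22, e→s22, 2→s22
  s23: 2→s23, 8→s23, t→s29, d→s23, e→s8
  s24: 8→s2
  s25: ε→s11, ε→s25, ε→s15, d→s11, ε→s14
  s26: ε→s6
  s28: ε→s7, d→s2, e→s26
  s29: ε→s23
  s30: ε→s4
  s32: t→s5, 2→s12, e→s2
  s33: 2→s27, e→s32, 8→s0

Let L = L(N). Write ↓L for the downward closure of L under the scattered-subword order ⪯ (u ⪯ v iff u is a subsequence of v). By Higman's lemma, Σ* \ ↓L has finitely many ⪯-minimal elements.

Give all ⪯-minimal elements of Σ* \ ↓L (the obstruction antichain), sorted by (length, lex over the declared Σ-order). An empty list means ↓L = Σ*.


Antichain: [ttedd].

|Q|=34, |F|=5, |δ|=75 (18 ε).
min D↑ (6 st, q0=0, F={5}): 0:2→0,e→0,8→0,t→1,d→0 1:2→1,e→1,8→1,t→2,d→1 2:2→2,e→3,8→2,t→2,d→2 3:2→3,e→3,8→3,t→3,d→4 4:2→4,e→4,8→4,t→4,d→5 5:2→5,e→5,8→5,t→5,d→5.
'ttedd': N↓-sim [18, 17, 13, 9, 7, 5] end={s12,s13,s22,s27,s9} — reject; 5/5 del acc.
1 words, ⪯-incomp.


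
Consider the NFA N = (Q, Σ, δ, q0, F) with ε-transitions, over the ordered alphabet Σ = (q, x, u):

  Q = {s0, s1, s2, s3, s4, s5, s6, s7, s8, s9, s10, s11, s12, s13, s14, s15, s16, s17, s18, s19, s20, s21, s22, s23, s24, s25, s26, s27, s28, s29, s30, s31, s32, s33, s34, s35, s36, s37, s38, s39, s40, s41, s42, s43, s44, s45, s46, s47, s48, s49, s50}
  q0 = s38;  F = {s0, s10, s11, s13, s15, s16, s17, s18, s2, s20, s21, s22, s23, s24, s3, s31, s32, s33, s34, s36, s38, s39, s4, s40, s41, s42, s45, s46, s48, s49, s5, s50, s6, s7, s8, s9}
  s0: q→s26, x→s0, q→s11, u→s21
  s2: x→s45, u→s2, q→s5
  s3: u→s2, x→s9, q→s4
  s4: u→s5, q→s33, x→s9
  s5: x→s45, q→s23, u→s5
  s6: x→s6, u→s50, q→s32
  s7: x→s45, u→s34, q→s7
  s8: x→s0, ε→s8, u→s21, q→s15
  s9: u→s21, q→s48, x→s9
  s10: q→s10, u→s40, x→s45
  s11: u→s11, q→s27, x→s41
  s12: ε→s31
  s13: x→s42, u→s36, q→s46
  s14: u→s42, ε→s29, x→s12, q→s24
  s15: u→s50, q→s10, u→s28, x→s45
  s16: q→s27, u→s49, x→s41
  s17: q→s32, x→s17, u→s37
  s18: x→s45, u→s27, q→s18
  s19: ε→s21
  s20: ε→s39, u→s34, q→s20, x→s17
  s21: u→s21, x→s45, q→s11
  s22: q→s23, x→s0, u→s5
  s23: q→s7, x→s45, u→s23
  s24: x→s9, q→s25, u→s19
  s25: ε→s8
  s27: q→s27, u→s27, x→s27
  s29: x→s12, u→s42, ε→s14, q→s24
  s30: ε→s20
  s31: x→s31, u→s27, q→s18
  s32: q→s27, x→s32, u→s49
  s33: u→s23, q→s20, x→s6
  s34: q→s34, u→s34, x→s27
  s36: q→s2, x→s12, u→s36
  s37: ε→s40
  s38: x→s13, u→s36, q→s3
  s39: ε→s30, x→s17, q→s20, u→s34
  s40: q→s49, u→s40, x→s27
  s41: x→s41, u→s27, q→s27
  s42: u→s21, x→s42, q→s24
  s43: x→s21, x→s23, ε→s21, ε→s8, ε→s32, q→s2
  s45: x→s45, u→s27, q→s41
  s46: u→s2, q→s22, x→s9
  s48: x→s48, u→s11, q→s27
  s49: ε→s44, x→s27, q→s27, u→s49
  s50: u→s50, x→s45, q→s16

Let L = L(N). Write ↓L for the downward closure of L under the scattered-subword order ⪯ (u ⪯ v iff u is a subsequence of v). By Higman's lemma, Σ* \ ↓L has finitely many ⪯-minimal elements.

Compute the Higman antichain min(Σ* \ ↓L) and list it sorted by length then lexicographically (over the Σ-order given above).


|Q|=51, |F|=36, |δ|=136 (14 ε).
min D↑ (36 st, q0=0, F={18}): 0:q→1,x→2,u→3 1:q→4,x→5,u→6 2:q→7,x→8,u→3 3:q→6,x→9,u→3 4:q→10,x→5,u→11 5:q→12,x→5,u→13 6:q→11,x→14,u→6 7:q→15,x→5,u→6 8:q→16,x→8,u→13 9:q→17,x→9,u→18 10:q→19,x→20,u→21 11:q→21,x→14,u→11 12:q→18,x→12,u→22 13:q→22,x→14,u→13 14:q→23,x→14,u→18 15:q→21,x→24,u→11 16:q→25,x→5,u→13 17:q→17,x→14,u→18 18:q→18,x→18,u→18 19:q→19,x→26,u→27 20:q→28,x→20,u→29 21:q→30,x→14,u→21 22:q→18,x→23,u→22 23:q→18,x→23,u→18 24:q→22,x→24,u→13 25:q→31,x→24,u→13 26:q→28,x→26,u→32 27:q→27,x→18,u→27 28:q→18,x→28,u→33 29:q→34,x→14,u→29 30:q→30,x→14,u→27 31:q→35,x→14,u→29 32:q→33,x→18,u→32 33:q→18,x→18,u→33 34:q→18,x→23,u→33 35:q→35,x→14,u→32 [Hopcroft].
'uxu': N↓-sim [45, 22, 6, 1] end={s27} rej; 3/3 del acc.
'qxqq': |S_i|=[45, 39, 18, 9, 1] end={s27} rej; 4/4 deletions ∈↓L.
'xxuqq': run [45, 38, 29, 13, 6, 1] end={s27} — reject; 5/5 single-dels accept.
'qqqqux': |S_i|=[45, 39, 34, 26, 17, 6, 1] end={s27} — reject; 6/6 single-dels accept.
'xqqqxu': |S_i|=[45, 38, 30, 24, 17, 3, 1] end={s27} — reject; 6/6 del acc.
5 minimals (antichain).

min(Σ*\↓L) = [uxu, qxqq, xxuqq, qqqqux, xqqqxu].


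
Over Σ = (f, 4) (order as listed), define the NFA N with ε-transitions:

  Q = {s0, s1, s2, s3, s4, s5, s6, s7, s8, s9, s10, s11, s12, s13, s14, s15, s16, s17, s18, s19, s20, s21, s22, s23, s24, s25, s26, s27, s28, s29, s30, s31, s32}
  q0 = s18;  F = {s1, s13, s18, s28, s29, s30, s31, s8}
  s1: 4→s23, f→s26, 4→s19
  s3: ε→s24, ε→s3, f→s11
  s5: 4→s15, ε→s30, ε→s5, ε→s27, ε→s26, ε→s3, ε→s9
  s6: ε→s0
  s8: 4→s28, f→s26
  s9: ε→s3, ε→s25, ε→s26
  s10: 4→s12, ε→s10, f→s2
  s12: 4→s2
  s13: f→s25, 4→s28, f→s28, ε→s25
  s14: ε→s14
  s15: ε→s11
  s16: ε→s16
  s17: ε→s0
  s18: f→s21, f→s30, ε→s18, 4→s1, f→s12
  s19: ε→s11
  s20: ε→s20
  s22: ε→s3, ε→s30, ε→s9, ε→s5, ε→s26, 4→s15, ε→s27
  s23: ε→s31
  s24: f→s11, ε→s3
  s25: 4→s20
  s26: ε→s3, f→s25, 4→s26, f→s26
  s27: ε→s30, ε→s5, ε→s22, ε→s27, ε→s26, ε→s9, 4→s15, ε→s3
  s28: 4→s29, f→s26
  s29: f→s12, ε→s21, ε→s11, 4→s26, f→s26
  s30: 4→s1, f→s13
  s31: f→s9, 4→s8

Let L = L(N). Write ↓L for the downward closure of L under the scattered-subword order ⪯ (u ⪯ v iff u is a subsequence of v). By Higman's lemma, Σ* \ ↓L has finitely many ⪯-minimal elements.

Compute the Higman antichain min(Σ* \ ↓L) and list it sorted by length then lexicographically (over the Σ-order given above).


min(Σ*\↓L) = [4f, ffff, fff44, ff444, 444444].

|Q|=33, |F|=8, |δ|=72 (39 ε).
min D↑ (9 st, q0=0, F={4}): 0:f→1,4→2 1:f→3,4→2 2:f→4,4→5 3:f→6,4→6 4:f→4,4→4 5:f→4,4→7 6:f→4,4→8 7:f→4,4→6 8:f→4,4→4 (ε-aug+det+¬).
'4f': N↓-sim [20, 17, 9] end={s11,s12,s2,s20,s24,s25,s26,s3,s9} ∉↓L; 2/2 del acc.
'ffff': |S_i|=[20, 19, 13, 11, 8] end={s11,s12,s2,s20,s24,s25,s26,s3} ∉↓L; 4/4 deletions ∈↓L.
'fff44': N↓-sim [20, 19, 13, 11, 10, 7] end={s11,s2,s20,s24,s25,s26,s3} rej; 5/5 del acc.
'ff444': |S_i|=[20, 19, 13, 11, 10, 7] end={s11,s2,s20,s24,s25,s26,s3} rej; 5/5 del acc.
'444444': N↓-sim [20, 17, 16, 12, 11, 10, 7] end={s11,s2,s20,s24,s25,s26,s3} ∉↓L; 6/6 del acc.
5 words, ⪯-incomp.


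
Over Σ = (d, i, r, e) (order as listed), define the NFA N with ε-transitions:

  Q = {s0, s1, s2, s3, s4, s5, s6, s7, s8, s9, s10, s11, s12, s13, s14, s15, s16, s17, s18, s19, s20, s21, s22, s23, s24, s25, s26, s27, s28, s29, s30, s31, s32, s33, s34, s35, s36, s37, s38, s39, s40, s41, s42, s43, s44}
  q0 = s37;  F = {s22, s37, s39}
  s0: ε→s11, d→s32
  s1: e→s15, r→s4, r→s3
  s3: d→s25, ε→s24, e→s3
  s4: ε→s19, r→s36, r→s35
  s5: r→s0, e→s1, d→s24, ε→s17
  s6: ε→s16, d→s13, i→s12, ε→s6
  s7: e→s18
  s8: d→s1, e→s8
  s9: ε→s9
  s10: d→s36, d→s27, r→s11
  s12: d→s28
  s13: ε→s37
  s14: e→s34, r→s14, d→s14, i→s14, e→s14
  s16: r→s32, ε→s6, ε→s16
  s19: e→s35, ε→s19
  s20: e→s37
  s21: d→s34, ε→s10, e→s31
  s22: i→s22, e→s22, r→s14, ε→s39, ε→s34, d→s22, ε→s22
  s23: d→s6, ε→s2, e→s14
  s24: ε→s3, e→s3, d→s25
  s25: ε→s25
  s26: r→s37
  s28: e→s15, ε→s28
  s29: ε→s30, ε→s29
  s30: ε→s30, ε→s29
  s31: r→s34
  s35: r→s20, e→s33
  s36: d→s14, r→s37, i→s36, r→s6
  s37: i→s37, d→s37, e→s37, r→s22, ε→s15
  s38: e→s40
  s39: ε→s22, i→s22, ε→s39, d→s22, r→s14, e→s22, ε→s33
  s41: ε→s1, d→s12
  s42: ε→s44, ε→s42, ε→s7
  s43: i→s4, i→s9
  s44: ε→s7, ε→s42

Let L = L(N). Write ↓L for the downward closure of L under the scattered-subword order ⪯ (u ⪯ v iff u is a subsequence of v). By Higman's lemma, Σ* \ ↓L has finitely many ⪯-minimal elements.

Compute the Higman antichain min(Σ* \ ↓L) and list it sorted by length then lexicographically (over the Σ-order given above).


A = [rr].

|Q|=45, |F|=3, |δ|=92 (33 ε).
min D↑ (3 st, q0=0, F={2}): 0:d→0,i→0,r→1,e→0 1:d→1,i→1,r→2,e→1 2:d→2,i→2,r→2,e→2 [Hopcroft].
'rr': |S_i|=[7, 5, 2] end={s14,s34} ∉↓L; 2/2 deletions ∈↓L.
1 obstructions.


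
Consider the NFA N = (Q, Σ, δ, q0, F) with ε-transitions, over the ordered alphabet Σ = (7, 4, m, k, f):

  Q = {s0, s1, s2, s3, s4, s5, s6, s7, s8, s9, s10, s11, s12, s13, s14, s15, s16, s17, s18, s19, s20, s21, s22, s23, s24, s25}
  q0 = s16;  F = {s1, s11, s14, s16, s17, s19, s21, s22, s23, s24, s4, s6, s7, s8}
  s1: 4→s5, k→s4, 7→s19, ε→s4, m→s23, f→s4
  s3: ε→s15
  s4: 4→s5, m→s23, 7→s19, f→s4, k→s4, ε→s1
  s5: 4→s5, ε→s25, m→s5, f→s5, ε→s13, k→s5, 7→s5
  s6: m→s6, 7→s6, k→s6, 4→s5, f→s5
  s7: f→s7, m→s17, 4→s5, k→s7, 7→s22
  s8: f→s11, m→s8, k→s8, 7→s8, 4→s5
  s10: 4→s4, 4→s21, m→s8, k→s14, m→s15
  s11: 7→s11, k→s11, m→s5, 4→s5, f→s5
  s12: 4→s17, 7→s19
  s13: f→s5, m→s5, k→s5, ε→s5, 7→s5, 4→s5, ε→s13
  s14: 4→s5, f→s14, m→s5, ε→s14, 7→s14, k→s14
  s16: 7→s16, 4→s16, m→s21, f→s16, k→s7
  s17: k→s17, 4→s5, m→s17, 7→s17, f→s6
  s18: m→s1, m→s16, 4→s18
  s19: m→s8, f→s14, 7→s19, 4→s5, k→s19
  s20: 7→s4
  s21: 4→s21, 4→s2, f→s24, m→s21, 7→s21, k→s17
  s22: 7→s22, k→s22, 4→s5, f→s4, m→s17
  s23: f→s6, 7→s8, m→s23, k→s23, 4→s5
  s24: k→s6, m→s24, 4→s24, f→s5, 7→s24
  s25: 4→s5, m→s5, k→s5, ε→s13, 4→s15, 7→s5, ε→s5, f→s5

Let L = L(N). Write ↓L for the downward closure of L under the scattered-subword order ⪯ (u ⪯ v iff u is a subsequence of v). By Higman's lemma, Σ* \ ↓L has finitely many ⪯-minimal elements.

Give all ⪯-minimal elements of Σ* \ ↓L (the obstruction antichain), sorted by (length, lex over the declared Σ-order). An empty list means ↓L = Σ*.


|Q|=26, |F|=14, |δ|=108 (10 ε).
min D↑ (14 st, q0=0, F={6}): 0:7→0,4→0,m→1,k→2,f→0 1:7→1,4→1,m→1,k→3,f→4 2:7→5,4→6,m→3,k→2,f→2 3:7→3,4→6,m→3,k→3,f→7 4:7→4,4→4,m→4,k→7,f→6 5:7→5,4→6,m→3,k→5,f→8 6:7→6,4→6,m→6,k→6,f→6 7:7→7,4→6,m→7,k→7,f→6 8:7→9,4→6,m→10,k→8,f→8 9:7→9,4→6,m→11,k→9,f→12 10:7→11,4→6,m→10,k→10,f→7 11:7→11,4→6,m→11,k→11,f→13 12:7→12,4→6,m→6,k→12,f→12 13:7→13,4→6,m→6,k→13,f→6.
'k4': N↓-sim [19, 15, 4] end={s13,s15,s25,s5} — reject; 2/2 del acc.
'mff': |S_i|=[19, 12, 7, 4] end={s13,s15,s25,s5} — reject; 3/3 del acc.
'k7f7fm': |S_i|=[19, 15, 14, 12, 9, 6, 4] end={s13,s15,s25,s5} — reject; 6/6 single-dels accept.
3 obstructions.

Antichain: [k4, mff, k7f7fm].


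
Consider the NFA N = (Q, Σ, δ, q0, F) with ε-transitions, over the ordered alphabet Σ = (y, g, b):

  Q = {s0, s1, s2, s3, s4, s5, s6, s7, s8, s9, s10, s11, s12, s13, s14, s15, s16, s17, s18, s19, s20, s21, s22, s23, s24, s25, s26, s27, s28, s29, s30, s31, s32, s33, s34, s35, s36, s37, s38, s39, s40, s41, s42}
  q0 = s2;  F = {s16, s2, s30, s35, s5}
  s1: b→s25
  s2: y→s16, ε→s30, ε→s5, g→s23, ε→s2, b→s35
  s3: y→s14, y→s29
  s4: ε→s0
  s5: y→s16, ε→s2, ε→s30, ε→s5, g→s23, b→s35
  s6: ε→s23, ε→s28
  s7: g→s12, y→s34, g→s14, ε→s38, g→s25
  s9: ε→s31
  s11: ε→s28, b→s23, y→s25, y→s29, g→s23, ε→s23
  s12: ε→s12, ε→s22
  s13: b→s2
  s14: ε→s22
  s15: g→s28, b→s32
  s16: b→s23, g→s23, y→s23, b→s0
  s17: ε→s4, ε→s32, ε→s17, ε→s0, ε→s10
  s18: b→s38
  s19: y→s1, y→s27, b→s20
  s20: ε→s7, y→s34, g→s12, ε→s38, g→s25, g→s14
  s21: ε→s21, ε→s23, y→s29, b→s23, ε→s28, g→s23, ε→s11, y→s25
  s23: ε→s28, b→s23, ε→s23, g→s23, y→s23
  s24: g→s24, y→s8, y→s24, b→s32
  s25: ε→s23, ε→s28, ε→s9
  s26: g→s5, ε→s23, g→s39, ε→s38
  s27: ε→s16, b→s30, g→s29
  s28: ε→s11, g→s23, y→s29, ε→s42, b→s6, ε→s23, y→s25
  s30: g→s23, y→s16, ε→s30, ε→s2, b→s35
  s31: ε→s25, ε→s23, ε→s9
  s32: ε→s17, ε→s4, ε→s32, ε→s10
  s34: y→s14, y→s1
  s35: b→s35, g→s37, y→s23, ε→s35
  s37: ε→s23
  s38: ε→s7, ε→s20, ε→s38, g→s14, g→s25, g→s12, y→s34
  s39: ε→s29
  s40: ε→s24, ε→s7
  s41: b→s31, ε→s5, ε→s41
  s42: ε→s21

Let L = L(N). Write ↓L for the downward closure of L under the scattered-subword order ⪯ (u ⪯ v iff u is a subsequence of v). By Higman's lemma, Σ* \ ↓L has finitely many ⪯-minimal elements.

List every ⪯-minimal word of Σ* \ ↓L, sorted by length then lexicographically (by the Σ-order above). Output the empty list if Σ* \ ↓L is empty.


min(Σ*\↓L) = [g, yy, yb, by].

|Q|=43, |F|=5, |δ|=122 (58 ε).
min D↑ (4 st, q0=0, F={2}): 0:y→1,g→2,b→3 1:y→2,g→2,b→2 2:y→2,g→2,b→2 3:y→2,g→2,b→3.
'g': run [17, 11] end={s11,s21,s23,s25,s28,s29,s31,s37,s42,s6,s9} ∉↓L; 1/1 single-dels accept.
'yy': N↓-sim [17, 12, 10] end={s11,s21,s23,s25,s28,s29,s31,s42,s6,s9} ∉↓L; 2/2 deletions ∈↓L.
'yb': run [17, 12, 11] end={s0,s11,s21,s23,s25,s28,s29,s31,s42,s6,s9} ∉↓L; 2/2 deletions ∈↓L.
'by': N↓-sim [17, 13, 10] end={s11,s21,s23,s25,s28,s29,s31,s42,s6,s9} — reject; 2/2 single-dels accept.
4 obstructions.


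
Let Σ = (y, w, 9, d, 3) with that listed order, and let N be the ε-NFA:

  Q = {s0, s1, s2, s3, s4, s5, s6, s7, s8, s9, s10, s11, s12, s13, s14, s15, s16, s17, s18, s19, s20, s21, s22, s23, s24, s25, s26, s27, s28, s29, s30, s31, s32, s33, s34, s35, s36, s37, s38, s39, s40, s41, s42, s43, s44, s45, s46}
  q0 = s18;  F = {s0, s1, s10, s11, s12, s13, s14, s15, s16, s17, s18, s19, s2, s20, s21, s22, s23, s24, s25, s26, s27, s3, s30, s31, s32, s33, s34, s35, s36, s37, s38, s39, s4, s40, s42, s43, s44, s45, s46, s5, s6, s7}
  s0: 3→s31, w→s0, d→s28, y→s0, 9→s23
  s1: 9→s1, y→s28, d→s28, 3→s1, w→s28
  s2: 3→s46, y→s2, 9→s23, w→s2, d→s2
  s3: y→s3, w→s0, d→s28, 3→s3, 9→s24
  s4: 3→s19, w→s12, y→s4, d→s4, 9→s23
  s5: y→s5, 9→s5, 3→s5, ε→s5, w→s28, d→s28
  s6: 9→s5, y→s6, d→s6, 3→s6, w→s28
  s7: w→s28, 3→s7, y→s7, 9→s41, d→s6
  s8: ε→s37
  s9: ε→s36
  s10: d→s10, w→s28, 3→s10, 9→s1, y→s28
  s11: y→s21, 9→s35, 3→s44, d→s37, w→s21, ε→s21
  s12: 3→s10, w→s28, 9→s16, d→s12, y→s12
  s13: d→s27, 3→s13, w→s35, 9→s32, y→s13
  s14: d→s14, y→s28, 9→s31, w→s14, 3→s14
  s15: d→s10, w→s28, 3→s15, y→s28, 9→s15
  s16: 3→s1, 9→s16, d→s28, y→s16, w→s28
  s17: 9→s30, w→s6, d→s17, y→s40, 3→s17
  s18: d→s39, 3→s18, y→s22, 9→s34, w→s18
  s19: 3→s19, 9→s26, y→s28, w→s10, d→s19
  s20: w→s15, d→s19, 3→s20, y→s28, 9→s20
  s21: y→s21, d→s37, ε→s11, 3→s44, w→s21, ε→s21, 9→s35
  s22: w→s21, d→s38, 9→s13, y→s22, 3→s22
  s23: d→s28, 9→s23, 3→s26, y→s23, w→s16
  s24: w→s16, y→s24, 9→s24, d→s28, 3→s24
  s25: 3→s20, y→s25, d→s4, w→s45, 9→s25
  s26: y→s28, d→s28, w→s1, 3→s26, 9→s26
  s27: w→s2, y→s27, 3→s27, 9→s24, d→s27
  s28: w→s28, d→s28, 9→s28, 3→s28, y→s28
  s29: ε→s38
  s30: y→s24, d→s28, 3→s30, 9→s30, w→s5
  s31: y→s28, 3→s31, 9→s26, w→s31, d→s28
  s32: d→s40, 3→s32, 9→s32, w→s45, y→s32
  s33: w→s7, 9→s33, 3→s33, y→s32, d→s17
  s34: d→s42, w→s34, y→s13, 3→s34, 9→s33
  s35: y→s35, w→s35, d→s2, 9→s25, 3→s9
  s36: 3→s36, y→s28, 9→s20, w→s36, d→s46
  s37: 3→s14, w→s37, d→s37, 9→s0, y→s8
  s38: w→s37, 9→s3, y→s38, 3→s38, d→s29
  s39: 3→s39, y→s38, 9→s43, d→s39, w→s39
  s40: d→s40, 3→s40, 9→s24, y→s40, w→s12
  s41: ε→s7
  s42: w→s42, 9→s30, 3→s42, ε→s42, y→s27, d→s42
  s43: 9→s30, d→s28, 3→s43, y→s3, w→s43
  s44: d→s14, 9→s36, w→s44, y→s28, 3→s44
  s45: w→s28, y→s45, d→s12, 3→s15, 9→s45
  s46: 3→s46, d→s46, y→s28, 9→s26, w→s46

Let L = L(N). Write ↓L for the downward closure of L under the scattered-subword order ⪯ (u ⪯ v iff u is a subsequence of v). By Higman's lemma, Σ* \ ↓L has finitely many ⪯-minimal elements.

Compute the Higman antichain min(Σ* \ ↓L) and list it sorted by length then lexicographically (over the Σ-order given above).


|Q|=47, |F|=42, |δ|=224 (9 ε).
min D↑ (42 st, q0=0, F={19}): 0:y→1,w→0,9→2,d→3,3→0 1:y→1,w→4,9→5,d→6,3→1 2:y→5,w→2,9→7,d→8,3→2 3:y→6,w→3,9→9,d→3,3→3 4:y→4,w→4,9→10,d→11,3→12 5:y→5,w→10,9→13,d→14,3→5 6:y→6,w→11,9→15,d→6,3→6 7:y→13,w→16,9→7,d→17,3→7 8:y→14,w→8,9→18,d→8,3→8 9:y→15,w→9,9→18,d→19,3→9 10:y→10,w→10,9→20,d→21,3→22 11:y→11,w→11,9→23,d→11,3→24 12:y→19,w→12,9→22,d→24,3→12 13:y→13,w→25,9→13,d→26,3→13 14:y→14,w→21,9→27,d→14,3→14 15:y→15,w→23,9→27,d→19,3→15 16:y→16,w→19,9→16,d→28,3→16 17:y→26,w→28,9→18,d→17,3→17 18:y→27,w→29,9→18,d→19,3→18 19:y→19,w→19,9→19,d→19,3→19 20:y→20,w→25,9→20,d→30,3→31 21:y→21,w→21,9→32,d→21,3→33 22:y→19,w→22,9→31,d→33,3→22 23:y→23,w→23,9→32,d→19,3→34 24:y→19,w→24,9→34,d→24,3→24 25:y→25,w→19,9→25,d→35,3→36 26:y→26,w→35,9→27,d→26,3→26 27:y→27,w→37,9→27,d→19,3→27 28:y→28,w→19,9→29,d→28,3→28 29:y→29,w→19,9→29,d→19,3→29 30:y→30,w→35,9→32,d→30,3→38 31:y→19,w→36,9→31,d→38,3→31 32:y→32,w→37,9→32,d→19,3→39 33:y→19,w→33,9→39,d→33,3→33 34:y→19,w→34,9→39,d→19,3→34 35:y→35,w→19,9→37,d→35,3→40 36:y→19,w→19,9→36,d→40,3→36 37:y→37,w→19,9→37,d→19,3→41 38:y→19,w→40,9→39,d→38,3→38 39:y→19,w→41,9→39,d→19,3→39 40:y→19,w→19,9→41,d→40,3→40 41:y→19,w→19,9→41,d→19,3→41 [Hopcroft].
'd9d': run [47, 29, 12, 1] end={s28} — reject; 3/3 single-dels accept.
'yw3y': run [47, 39, 26, 13, 1] end={s28} — reject; 4/4 single-dels accept.
'99ww': |S_i|=[47, 36, 23, 11, 1] end={s28} — reject; 4/4 del acc.
3 obstructions.

min(Σ*\↓L) = [d9d, yw3y, 99ww].


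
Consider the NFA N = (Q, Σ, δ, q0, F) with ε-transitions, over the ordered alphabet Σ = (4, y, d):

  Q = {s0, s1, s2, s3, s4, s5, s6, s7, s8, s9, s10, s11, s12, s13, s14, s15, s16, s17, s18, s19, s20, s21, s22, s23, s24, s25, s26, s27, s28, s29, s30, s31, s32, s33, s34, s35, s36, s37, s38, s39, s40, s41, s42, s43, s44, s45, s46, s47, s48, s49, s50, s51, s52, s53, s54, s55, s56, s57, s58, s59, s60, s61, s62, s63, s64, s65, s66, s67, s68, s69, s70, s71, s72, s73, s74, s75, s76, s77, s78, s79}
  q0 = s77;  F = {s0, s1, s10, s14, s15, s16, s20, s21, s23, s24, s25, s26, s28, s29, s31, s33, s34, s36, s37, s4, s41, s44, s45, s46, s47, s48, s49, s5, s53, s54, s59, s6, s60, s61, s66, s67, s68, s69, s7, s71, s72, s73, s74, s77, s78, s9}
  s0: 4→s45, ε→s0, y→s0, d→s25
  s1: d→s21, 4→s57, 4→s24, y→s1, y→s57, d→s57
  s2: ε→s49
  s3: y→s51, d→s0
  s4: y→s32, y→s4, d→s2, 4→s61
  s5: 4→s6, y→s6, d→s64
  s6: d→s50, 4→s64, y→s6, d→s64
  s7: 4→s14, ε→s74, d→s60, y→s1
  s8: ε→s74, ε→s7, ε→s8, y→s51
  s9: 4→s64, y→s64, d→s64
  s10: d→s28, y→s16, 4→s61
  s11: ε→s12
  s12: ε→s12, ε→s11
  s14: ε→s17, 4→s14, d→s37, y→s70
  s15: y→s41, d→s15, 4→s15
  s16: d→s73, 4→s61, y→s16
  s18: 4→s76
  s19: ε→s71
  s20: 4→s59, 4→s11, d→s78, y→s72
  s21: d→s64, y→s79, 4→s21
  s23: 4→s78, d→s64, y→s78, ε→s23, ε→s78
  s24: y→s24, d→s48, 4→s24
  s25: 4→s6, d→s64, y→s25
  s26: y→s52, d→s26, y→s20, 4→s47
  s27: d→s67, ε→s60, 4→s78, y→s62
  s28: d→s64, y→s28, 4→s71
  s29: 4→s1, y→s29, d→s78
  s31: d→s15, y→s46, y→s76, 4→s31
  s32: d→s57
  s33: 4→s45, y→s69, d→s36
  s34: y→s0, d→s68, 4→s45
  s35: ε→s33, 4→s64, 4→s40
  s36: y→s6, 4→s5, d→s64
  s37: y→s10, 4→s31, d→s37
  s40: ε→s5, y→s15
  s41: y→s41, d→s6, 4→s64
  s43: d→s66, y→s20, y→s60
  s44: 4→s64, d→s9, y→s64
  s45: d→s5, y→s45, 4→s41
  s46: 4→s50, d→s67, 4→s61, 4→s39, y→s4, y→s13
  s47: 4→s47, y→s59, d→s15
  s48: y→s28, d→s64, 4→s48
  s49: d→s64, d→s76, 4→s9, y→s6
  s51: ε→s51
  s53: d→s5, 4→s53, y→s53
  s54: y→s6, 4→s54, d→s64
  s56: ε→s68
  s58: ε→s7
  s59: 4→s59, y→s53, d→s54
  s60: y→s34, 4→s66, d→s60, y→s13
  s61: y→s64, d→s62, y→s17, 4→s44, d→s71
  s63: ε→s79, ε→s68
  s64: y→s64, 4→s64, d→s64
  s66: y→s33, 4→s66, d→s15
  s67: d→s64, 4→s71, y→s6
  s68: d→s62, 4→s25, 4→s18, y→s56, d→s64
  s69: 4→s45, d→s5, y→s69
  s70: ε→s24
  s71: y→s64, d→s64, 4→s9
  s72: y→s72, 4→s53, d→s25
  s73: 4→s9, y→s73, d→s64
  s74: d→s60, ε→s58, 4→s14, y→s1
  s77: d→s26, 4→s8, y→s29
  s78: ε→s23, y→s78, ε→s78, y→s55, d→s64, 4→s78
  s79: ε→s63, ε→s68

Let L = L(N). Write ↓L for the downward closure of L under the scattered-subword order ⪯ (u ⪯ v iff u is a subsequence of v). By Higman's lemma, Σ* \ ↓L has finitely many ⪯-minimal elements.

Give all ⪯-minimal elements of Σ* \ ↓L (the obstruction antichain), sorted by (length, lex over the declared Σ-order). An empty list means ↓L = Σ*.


min(Σ*\↓L) = [ydd, d4dy4, 44dy4y, 4dy444, dyyd44].

|Q|=80, |F|=46, |δ|=200 (27 ε).
min D↑ (45 st, q0=0, F={15}): 0:4→1,y→2,d→3 1:4→4,y→5,d→6 2:4→5,y→2,d→7 3:4→8,y→9,d→3 4:4→4,y→10,d→11 5:4→10,y→5,d→12 6:4→13,y→14,d→6 7:4→7,y→7,d→15 8:4→8,y→16,d→17 9:4→16,y→18,d→7 10:4→10,y→10,d→19 11:4→20,y→21,d→11 12:4→12,y→22,d→15 13:4→13,y→23,d→17 14:4→24,y→25,d→22 15:4→15,y→15,d→15 16:4→16,y→26,d→27 17:4→17,y→28,d→17 18:4→26,y→18,d→29 19:4→19,y→30,d→15 20:4→20,y→31,d→17 21:4→32,y→33,d→30 22:4→29,y→22,d→15 23:4→24,y→34,d→35 24:4→28,y→24,d→36 25:4→24,y→25,d→29 26:4→26,y→26,d→36 27:4→27,y→37,d→15 28:4→15,y→28,d→37 29:4→37,y→29,d→15 30:4→38,y→30,d→15 31:4→32,y→39,d→40 32:4→41,y→15,d→38 33:4→32,y→33,d→42 34:4→24,y→34,d→36 35:4→36,y→37,d→15 36:4→37,y→37,d→15 37:4→15,y→37,d→15 38:4→43,y→15,d→15 39:4→32,y→39,d→44 40:4→38,y→37,d→15 41:4→15,y→15,d→43 42:4→43,y→42,d→15 43:4→15,y→15,d→15 44:4→43,y→37,d→15 (ε-aug+det+¬).
'ydd': N↓-sim [68, 55, 27, 4] end={s50,s62,s64,s76} ∉↓L; 3/3 del acc.
'd4dy4': N↓-sim [68, 57, 46, 16, 4, 1] end={s64} — reject; 5/5 single-dels accept.
'44dy4y': run [68, 62, 51, 31, 24, 9, 2] end={s17,s64} ∉↓L; 6/6 del acc.
'4dy444': N↓-sim [68, 62, 45, 37, 16, 7, 1] end={s64} rej; 6/6 deletions ∈↓L.
'dyyd44': N↓-sim [68, 57, 48, 33, 13, 4, 1] end={s64} — reject; 6/6 del acc.
5 obstructions.
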